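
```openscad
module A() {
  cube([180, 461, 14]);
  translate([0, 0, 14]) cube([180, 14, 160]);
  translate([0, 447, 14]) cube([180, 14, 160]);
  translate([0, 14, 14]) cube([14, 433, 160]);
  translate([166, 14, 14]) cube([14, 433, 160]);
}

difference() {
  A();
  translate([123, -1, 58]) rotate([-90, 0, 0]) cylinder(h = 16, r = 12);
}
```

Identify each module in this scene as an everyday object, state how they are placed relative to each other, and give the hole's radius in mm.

The subtracted cylinder has r = 12 mm.

A is an open box. The open box has a circular hole through its front wall. The hole's radius is 12 mm.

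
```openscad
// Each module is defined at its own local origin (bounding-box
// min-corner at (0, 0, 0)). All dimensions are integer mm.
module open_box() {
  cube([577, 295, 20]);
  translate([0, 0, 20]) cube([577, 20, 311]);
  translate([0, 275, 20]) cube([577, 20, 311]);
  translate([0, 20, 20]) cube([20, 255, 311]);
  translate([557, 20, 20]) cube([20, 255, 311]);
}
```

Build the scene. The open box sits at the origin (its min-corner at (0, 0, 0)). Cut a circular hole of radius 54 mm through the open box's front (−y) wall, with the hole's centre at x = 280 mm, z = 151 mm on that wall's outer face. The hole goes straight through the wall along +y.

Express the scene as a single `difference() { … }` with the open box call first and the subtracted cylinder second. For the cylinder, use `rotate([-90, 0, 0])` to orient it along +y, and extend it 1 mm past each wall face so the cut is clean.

difference() {
  open_box();
  translate([280, -1, 151]) rotate([-90, 0, 0]) cylinder(h = 22, r = 54);
}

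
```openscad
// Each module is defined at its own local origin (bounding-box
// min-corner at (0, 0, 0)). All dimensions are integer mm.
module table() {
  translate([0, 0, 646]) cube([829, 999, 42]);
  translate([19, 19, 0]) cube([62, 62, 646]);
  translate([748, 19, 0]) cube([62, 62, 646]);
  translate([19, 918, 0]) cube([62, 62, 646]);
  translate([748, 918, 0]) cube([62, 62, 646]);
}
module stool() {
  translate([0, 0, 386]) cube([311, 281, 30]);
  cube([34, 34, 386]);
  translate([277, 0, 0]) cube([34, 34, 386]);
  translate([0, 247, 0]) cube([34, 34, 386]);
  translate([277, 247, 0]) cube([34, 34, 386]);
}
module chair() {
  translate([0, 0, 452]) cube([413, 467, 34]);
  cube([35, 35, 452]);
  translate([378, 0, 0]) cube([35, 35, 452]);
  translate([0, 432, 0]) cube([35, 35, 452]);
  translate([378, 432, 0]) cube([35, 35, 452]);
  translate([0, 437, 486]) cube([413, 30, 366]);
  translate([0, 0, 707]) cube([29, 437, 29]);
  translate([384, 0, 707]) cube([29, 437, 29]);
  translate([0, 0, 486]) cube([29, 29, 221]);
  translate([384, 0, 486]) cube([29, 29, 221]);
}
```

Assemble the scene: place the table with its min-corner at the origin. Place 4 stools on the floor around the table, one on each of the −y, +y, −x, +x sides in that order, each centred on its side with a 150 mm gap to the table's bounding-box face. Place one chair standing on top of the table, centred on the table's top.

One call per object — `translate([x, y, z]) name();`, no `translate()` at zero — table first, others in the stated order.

table();
translate([259, -431, 0]) stool();
translate([259, 1149, 0]) stool();
translate([-461, 359, 0]) stool();
translate([979, 359, 0]) stool();
translate([208, 266, 688]) chair();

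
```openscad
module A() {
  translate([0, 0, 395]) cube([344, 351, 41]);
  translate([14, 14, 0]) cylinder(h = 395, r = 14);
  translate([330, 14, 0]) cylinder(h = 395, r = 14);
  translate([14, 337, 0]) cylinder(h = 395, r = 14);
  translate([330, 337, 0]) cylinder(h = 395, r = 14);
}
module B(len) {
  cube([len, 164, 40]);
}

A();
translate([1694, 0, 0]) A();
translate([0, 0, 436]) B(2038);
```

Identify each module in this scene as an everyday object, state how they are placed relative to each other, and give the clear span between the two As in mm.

Second stool starts at x = 1694; first ends at x = 344; clear span = 1694 − 344 = 1350 mm.

A is a stool. B is a beam. A beam spans the tops of two stools. The clear span between the two stools is 1350 mm.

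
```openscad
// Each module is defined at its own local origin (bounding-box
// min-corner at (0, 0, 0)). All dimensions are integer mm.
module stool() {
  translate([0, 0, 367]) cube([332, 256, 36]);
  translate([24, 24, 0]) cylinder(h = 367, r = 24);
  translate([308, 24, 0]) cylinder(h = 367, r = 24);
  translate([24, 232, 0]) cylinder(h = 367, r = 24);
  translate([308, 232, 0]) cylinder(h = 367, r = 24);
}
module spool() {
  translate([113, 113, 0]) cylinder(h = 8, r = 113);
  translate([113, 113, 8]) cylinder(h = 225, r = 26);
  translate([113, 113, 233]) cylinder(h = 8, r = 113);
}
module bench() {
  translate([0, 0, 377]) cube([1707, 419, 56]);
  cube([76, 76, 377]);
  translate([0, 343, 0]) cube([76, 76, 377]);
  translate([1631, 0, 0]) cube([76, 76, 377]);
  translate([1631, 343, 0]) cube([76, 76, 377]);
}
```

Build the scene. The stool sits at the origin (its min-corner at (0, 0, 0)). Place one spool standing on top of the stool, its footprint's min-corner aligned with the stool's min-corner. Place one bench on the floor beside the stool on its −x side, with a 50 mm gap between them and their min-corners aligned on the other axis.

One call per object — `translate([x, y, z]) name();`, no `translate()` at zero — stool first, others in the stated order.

stool();
translate([0, 0, 403]) spool();
translate([-1757, 0, 0]) bench();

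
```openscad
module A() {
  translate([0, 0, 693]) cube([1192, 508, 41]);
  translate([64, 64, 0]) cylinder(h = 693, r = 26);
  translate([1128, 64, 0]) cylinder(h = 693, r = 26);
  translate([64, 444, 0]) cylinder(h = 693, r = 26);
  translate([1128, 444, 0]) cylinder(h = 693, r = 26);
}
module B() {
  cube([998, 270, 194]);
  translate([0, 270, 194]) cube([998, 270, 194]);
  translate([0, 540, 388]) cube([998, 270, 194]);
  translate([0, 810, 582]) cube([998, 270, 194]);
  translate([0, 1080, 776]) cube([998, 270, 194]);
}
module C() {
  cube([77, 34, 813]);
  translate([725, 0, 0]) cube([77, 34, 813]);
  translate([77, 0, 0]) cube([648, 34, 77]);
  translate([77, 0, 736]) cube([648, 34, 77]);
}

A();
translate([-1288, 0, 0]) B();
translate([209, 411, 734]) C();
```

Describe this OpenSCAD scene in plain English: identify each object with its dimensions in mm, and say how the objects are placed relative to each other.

A is a table: top 1192 mm (x) × 508 mm (y), 41 mm thick, upper face at z = 734 mm, on four round legs of 52 mm diameter, each leg's bounding box inset 38 mm from the nearest pair of top edges, running from z = 0 to the bottom of the top.

B is a run of 5 identical solid stair steps. Each tread is 998×270 mm and each step block is 194 mm high. Step 1 rests on the floor; step k is offset from step 1 by (k−1)×270 mm in y and (k−1)×194 mm in z.

C is a rectangular picture frame lying in the x–z plane (depth along y). The opening is 648 mm wide (x) by 659 mm tall (z), surrounded by a border 77 mm wide on all four sides. The frame is 34 mm deep and is made of two full-height vertical stiles with two horizontal rails fitted between them.

The staircase is on the floor beside the table on its −x side. The picture frame is on top of the table.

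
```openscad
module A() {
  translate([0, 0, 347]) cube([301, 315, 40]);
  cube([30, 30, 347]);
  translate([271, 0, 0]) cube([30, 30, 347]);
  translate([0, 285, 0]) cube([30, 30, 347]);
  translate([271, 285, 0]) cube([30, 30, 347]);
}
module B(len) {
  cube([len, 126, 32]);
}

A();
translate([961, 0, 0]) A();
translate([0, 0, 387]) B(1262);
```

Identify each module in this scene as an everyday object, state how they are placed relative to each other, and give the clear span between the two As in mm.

Second stool starts at x = 961; first ends at x = 301; clear span = 961 − 301 = 660 mm.

A is a stool. B is a beam. A beam spans the tops of two stools. The clear span between the two stools is 660 mm.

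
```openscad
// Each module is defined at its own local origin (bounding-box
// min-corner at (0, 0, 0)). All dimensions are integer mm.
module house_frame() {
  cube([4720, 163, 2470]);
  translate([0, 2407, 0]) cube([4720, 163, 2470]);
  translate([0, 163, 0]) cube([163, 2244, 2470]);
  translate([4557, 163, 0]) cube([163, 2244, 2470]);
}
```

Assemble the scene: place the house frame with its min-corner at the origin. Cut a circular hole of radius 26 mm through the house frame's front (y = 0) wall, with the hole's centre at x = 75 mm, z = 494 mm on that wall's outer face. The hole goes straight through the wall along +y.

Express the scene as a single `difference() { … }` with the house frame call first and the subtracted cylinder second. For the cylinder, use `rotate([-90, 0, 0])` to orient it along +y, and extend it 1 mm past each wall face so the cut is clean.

difference() {
  house_frame();
  translate([75, -1, 494]) rotate([-90, 0, 0]) cylinder(h = 165, r = 26);
}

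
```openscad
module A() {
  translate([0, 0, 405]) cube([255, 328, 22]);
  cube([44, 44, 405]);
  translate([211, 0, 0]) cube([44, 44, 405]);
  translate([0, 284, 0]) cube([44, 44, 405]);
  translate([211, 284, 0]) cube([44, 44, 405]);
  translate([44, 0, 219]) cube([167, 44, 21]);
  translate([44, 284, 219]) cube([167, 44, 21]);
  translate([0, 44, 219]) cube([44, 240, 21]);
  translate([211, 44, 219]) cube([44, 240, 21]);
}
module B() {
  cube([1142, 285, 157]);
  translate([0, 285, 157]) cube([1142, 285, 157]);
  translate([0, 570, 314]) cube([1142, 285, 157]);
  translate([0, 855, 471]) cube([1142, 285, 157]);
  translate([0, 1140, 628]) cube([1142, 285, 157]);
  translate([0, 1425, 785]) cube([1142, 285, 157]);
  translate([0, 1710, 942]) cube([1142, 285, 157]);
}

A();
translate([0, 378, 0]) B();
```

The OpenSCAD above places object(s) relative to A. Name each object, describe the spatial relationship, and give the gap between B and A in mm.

A is a stool. B is a staircase. The staircase is on the floor beside the stool on its +y side. The gap between the staircase and the stool is 50 mm.

The staircase's nearest face is 50 mm from the stool's +y face.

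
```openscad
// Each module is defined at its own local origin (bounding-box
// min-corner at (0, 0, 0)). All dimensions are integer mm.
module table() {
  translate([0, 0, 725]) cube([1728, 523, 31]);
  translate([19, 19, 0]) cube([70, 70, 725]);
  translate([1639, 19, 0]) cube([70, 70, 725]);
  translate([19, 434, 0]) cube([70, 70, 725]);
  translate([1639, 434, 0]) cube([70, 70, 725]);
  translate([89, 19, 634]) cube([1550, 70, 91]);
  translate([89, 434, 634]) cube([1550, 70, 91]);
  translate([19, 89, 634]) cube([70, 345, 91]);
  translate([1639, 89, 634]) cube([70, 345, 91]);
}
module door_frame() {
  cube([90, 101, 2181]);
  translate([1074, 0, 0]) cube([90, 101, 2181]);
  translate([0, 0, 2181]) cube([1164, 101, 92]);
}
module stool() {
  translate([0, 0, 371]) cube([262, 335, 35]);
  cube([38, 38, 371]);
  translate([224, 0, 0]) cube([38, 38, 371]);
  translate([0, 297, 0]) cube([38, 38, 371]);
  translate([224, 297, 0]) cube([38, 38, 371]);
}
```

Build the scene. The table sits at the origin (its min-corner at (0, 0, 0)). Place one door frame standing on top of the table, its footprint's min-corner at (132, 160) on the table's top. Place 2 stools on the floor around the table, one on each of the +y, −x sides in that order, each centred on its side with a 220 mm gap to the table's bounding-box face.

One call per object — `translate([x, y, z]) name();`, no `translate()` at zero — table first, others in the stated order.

table();
translate([132, 160, 756]) door_frame();
translate([733, 743, 0]) stool();
translate([-482, 94, 0]) stool();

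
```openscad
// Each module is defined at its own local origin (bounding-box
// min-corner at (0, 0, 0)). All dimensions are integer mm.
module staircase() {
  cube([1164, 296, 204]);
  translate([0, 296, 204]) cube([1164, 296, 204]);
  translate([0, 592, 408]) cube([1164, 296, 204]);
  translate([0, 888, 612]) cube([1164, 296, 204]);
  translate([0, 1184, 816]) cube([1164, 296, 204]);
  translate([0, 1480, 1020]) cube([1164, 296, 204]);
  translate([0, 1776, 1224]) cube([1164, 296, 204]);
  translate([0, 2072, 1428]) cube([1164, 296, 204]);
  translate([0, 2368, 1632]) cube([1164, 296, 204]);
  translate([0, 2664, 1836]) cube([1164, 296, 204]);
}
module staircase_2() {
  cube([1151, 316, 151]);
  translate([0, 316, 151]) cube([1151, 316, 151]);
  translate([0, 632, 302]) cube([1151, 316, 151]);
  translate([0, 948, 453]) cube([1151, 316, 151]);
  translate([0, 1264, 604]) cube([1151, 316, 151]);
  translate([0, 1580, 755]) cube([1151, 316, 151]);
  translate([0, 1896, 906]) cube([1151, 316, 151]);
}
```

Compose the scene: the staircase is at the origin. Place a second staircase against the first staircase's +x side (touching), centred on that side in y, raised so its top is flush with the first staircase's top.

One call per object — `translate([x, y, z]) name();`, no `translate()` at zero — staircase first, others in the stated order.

staircase();
translate([1164, 374, 983]) staircase_2();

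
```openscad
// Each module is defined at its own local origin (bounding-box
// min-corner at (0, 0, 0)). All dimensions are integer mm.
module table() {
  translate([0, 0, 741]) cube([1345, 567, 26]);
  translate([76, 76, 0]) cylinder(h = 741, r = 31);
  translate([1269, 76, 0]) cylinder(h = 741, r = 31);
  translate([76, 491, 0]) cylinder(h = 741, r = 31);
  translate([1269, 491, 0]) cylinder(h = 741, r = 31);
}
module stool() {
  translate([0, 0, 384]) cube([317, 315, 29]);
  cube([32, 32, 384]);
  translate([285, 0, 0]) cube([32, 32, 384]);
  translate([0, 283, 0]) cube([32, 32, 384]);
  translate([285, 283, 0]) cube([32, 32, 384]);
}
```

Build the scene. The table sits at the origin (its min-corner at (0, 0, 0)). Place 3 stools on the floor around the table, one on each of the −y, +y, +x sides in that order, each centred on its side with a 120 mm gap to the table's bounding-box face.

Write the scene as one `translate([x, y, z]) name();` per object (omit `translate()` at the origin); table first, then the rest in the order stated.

table();
translate([514, -435, 0]) stool();
translate([514, 687, 0]) stool();
translate([1465, 126, 0]) stool();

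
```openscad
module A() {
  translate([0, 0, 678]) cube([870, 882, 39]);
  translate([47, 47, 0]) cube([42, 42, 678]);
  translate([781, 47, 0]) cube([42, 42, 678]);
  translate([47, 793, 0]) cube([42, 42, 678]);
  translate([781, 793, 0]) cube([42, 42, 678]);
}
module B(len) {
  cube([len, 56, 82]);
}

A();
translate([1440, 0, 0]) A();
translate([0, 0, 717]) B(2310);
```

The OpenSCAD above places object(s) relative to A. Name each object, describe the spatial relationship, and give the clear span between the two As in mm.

A is a table. B is a beam. A beam spans the tops of two tables. The clear span between the two tables is 570 mm.

Second table starts at x = 1440; first ends at x = 870; clear span = 1440 − 870 = 570 mm.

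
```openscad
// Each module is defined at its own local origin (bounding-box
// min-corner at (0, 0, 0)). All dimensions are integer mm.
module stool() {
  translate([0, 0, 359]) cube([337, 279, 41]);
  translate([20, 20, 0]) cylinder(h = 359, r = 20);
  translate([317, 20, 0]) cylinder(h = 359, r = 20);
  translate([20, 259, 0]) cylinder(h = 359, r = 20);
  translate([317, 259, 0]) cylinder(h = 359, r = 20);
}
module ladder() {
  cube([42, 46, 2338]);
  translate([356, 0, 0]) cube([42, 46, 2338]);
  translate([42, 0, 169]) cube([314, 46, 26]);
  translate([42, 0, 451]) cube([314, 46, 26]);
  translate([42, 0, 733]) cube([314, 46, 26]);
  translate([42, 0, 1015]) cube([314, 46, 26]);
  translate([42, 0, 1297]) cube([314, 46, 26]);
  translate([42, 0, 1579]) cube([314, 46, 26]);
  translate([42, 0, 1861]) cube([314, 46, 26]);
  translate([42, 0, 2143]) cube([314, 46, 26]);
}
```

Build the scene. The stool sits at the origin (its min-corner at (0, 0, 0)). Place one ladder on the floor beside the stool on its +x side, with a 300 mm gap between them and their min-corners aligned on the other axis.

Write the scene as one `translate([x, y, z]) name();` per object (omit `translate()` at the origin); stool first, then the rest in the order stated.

stool();
translate([637, 0, 0]) ladder();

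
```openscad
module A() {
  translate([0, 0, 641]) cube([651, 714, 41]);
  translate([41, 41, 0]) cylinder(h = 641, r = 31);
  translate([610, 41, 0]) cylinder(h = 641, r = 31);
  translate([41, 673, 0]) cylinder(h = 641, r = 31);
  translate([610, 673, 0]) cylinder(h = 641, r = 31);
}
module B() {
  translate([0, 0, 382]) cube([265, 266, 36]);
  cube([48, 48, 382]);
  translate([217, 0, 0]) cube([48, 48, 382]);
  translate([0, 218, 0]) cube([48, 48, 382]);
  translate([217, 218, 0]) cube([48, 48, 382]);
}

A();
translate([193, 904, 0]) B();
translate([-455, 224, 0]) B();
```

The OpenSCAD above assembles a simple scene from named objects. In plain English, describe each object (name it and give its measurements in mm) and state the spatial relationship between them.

A is a table with a 651×714 mm rectangular top, 41 mm thick, top surface at z = 682 mm, supported by four round legs of 62 mm diameter, each leg's bounding box inset 10 mm from the nearest pair of top edges, running from the floor.

B is a simple wooden stool: a rectangular seat 265 mm (x) by 266 mm (y), 36 mm thick, top face at z = 418 mm, on four square legs, each 48×48 mm in cross-section. The legs rest on z = 0, each flush with a corner of the seat.

Two stools sit around the table at the +y, −x sides.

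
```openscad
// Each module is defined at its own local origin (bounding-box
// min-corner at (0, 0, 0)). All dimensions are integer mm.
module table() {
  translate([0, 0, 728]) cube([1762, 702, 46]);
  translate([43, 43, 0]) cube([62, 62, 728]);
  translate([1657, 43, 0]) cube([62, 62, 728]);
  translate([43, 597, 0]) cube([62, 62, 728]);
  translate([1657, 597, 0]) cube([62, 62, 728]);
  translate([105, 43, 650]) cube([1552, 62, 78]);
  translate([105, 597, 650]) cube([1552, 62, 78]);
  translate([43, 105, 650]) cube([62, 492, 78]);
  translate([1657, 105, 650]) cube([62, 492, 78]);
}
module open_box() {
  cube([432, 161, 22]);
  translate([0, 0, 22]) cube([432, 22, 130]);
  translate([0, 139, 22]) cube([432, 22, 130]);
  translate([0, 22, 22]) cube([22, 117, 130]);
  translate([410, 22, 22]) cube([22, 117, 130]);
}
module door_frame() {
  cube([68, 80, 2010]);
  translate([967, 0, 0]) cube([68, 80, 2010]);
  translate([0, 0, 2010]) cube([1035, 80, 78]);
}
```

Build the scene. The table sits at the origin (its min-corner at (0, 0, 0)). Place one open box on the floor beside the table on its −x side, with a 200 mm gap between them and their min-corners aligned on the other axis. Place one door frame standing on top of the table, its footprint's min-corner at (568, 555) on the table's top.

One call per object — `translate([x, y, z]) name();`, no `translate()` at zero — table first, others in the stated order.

table();
translate([-632, 0, 0]) open_box();
translate([568, 555, 774]) door_frame();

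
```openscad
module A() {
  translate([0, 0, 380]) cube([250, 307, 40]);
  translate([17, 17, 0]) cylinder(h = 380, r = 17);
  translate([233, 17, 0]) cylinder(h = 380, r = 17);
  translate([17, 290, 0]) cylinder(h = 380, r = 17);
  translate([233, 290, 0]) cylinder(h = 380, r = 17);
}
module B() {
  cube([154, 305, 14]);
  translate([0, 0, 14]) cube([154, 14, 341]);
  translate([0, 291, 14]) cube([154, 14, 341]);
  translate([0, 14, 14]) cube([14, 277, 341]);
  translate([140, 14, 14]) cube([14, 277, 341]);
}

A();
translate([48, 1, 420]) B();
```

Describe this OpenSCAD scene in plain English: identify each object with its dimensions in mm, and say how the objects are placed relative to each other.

A is a four-legged stool. The seat is 250×307 mm, 40 mm thick, top at z = 420 mm. It stands on four round legs, each 34 mm in diameter, from z = 0 to the seat underside, each leg's axis is inset half a diameter from the nearest pair of seat edges (so the leg's bounding box is flush with the corner).

B is an open storage box with external size 154×305×355 mm and wall thickness 14 mm (the base is also 14 mm thick). The base covers the whole footprint; the four walls stand on the base, with the y-facing walls full-width and the x-facing walls fitting between their inner faces.

The open box is on top of the stool, centred.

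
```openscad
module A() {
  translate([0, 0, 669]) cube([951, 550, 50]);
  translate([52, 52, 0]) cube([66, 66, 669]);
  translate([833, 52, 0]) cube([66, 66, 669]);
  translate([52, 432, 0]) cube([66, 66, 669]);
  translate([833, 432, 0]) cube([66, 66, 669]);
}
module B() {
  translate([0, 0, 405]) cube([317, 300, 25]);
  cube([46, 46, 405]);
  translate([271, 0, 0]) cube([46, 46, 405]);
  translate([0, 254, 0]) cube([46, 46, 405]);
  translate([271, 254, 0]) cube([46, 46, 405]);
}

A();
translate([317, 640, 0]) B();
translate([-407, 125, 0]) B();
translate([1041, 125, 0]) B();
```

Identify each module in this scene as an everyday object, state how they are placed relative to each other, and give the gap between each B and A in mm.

Each stool's nearest face is 90 mm from the table's bounding box.

A is a table. B is a stool. Three stools sit around the table at the +y, −x, +x sides. The gap between each stool and the table is 90 mm.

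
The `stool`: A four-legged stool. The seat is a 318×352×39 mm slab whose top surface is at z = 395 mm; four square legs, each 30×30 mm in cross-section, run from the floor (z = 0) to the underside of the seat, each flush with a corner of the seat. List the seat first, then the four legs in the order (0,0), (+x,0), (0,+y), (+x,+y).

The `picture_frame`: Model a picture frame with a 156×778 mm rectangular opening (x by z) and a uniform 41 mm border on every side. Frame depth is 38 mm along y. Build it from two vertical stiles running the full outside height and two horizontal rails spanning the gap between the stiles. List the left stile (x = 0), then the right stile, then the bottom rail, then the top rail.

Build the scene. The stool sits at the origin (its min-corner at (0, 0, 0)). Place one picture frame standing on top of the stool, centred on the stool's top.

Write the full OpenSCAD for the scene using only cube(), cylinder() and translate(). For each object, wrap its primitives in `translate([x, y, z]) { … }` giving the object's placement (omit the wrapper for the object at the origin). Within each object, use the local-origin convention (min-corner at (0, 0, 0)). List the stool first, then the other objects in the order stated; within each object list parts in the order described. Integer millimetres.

translate([0, 0, 356]) cube([318, 352, 39]);
cube([30, 30, 356]);
translate([288, 0, 0]) cube([30, 30, 356]);
translate([0, 322, 0]) cube([30, 30, 356]);
translate([288, 322, 0]) cube([30, 30, 356]);
translate([40, 157, 395]) {
  cube([41, 38, 860]);
  translate([197, 0, 0]) cube([41, 38, 860]);
  translate([41, 0, 0]) cube([156, 38, 41]);
  translate([41, 0, 819]) cube([156, 38, 41]);
}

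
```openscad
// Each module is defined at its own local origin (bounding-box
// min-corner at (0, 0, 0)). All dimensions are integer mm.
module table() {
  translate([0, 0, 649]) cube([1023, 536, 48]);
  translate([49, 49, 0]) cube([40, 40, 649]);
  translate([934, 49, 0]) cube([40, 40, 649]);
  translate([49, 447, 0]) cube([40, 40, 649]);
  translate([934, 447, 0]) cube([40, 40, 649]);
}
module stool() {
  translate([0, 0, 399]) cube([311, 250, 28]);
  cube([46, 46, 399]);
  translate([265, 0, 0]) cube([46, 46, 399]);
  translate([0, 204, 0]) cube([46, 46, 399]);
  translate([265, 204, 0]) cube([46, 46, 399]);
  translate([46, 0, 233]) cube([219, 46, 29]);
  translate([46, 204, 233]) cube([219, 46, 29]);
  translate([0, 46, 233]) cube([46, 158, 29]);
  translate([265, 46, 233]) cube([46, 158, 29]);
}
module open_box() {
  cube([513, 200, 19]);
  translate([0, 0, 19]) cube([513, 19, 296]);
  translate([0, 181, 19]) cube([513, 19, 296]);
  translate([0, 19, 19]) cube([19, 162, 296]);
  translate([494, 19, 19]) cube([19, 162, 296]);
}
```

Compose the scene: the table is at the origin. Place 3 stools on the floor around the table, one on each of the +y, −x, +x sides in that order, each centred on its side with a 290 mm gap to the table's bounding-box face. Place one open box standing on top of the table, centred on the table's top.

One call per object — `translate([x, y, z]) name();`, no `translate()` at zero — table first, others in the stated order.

table();
translate([356, 826, 0]) stool();
translate([-601, 143, 0]) stool();
translate([1313, 143, 0]) stool();
translate([255, 168, 697]) open_box();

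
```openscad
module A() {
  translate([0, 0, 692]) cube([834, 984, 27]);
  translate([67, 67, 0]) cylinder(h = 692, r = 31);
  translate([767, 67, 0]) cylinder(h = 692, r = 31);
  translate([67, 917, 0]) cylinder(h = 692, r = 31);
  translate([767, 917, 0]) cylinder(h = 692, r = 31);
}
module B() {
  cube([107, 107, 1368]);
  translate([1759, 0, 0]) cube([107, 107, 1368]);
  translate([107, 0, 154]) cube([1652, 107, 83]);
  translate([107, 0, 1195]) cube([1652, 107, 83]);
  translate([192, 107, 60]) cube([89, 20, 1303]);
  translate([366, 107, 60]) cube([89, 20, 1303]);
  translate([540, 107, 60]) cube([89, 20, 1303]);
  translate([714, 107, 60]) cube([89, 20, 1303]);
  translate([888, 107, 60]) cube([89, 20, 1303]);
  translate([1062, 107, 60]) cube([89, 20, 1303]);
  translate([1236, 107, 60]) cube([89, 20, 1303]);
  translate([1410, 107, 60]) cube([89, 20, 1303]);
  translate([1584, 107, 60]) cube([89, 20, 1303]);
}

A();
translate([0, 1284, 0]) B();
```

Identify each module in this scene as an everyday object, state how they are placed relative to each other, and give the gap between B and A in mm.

The fence section's nearest face is 300 mm from the table's +y face.

A is a table. B is a fence section. The fence section is on the floor beside the table on its +y side. The gap between the fence section and the table is 300 mm.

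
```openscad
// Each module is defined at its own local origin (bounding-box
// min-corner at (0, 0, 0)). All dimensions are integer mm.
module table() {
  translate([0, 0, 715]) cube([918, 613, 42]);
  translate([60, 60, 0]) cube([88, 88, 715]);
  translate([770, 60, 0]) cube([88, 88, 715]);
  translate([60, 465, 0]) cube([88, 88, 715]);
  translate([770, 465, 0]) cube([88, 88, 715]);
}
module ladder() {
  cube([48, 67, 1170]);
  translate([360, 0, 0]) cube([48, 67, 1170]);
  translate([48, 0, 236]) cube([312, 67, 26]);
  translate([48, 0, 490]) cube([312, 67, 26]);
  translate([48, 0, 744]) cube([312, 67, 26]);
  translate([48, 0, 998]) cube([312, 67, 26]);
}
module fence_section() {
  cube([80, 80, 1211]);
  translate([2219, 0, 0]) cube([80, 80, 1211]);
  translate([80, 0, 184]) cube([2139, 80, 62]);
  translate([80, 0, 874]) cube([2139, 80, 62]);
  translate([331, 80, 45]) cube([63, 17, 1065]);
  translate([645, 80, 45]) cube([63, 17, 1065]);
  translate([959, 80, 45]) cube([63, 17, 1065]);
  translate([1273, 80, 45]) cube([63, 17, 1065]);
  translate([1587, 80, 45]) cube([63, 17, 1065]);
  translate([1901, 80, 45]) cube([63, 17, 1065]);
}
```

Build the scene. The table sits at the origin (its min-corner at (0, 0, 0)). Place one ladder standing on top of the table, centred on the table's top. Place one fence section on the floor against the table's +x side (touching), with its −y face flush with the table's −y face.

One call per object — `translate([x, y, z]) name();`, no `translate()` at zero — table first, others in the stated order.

table();
translate([255, 273, 757]) ladder();
translate([918, 0, 0]) fence_section();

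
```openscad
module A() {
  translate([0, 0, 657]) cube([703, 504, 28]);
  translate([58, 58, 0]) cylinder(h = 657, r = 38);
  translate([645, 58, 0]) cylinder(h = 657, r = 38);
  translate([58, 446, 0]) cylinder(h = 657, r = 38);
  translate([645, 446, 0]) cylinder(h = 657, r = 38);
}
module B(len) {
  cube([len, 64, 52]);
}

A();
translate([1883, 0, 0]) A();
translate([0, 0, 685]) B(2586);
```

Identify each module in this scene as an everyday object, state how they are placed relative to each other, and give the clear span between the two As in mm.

Second table starts at x = 1883; first ends at x = 703; clear span = 1883 − 703 = 1180 mm.

A is a table. B is a beam. A beam spans the tops of two tables. The clear span between the two tables is 1180 mm.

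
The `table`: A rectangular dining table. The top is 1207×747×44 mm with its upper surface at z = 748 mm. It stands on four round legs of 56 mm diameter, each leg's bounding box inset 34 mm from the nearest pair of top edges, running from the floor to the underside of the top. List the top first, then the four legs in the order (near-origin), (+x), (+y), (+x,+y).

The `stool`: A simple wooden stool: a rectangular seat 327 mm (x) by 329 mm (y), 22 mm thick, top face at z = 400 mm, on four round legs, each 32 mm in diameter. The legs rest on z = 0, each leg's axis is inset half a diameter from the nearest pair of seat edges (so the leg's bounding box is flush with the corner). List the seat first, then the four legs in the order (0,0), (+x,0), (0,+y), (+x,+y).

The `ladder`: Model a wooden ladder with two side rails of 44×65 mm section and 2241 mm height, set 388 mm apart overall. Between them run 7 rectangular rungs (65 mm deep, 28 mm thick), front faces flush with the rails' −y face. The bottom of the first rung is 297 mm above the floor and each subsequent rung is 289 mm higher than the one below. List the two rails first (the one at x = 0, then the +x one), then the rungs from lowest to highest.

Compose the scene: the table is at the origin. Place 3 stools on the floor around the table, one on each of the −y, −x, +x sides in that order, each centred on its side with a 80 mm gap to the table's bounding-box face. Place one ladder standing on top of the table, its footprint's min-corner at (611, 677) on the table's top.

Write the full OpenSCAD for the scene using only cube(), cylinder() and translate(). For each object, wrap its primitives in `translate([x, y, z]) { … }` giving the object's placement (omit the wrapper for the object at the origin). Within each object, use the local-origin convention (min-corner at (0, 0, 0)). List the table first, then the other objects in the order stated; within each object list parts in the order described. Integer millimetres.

translate([0, 0, 704]) cube([1207, 747, 44]);
translate([62, 62, 0]) cylinder(h = 704, r = 28);
translate([1145, 62, 0]) cylinder(h = 704, r = 28);
translate([62, 685, 0]) cylinder(h = 704, r = 28);
translate([1145, 685, 0]) cylinder(h = 704, r = 28);
translate([440, -409, 0]) {
  translate([0, 0, 378]) cube([327, 329, 22]);
  translate([16, 16, 0]) cylinder(h = 378, r = 16);
  translate([311, 16, 0]) cylinder(h = 378, r = 16);
  translate([16, 313, 0]) cylinder(h = 378, r = 16);
  translate([311, 313, 0]) cylinder(h = 378, r = 16);
}
translate([-407, 209, 0]) {
  translate([0, 0, 378]) cube([327, 329, 22]);
  translate([16, 16, 0]) cylinder(h = 378, r = 16);
  translate([311, 16, 0]) cylinder(h = 378, r = 16);
  translate([16, 313, 0]) cylinder(h = 378, r = 16);
  translate([311, 313, 0]) cylinder(h = 378, r = 16);
}
translate([1287, 209, 0]) {
  translate([0, 0, 378]) cube([327, 329, 22]);
  translate([16, 16, 0]) cylinder(h = 378, r = 16);
  translate([311, 16, 0]) cylinder(h = 378, r = 16);
  translate([16, 313, 0]) cylinder(h = 378, r = 16);
  translate([311, 313, 0]) cylinder(h = 378, r = 16);
}
translate([611, 677, 748]) {
  cube([44, 65, 2241]);
  translate([344, 0, 0]) cube([44, 65, 2241]);
  translate([44, 0, 297]) cube([300, 65, 28]);
  translate([44, 0, 586]) cube([300, 65, 28]);
  translate([44, 0, 875]) cube([300, 65, 28]);
  translate([44, 0, 1164]) cube([300, 65, 28]);
  translate([44, 0, 1453]) cube([300, 65, 28]);
  translate([44, 0, 1742]) cube([300, 65, 28]);
  translate([44, 0, 2031]) cube([300, 65, 28]);
}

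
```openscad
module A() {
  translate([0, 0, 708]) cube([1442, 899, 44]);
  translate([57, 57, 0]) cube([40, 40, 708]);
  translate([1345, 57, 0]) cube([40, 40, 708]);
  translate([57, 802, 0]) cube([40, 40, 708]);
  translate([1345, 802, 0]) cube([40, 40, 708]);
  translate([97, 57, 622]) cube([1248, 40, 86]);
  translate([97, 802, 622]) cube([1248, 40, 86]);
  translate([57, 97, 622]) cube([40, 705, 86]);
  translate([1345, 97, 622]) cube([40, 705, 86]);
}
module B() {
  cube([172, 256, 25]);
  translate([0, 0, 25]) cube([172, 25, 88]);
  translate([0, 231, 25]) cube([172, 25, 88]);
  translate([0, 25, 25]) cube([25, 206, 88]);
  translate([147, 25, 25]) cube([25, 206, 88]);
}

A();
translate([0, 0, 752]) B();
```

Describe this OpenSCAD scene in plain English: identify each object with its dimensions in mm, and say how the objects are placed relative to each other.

A is a table: top 1442 mm (x) × 899 mm (y), 44 mm thick, upper face at z = 752 mm, on four 40×40 mm square legs, each inset 57 mm from the nearest pair of top edges, running from z = 0 to the bottom of the top. Four apron rails, 40 mm thick and 86 mm tall, run between adjacent legs with their top edges flush with the underside of the top and their outer faces flush with the legs' outer faces.

B is an open storage box with external size 172×256×113 mm and wall thickness 25 mm (the base is also 25 mm thick). The base covers the whole footprint; the four walls stand on the base, with the y-facing walls full-width and the x-facing walls fitting between their inner faces.

The open box is on top of the table.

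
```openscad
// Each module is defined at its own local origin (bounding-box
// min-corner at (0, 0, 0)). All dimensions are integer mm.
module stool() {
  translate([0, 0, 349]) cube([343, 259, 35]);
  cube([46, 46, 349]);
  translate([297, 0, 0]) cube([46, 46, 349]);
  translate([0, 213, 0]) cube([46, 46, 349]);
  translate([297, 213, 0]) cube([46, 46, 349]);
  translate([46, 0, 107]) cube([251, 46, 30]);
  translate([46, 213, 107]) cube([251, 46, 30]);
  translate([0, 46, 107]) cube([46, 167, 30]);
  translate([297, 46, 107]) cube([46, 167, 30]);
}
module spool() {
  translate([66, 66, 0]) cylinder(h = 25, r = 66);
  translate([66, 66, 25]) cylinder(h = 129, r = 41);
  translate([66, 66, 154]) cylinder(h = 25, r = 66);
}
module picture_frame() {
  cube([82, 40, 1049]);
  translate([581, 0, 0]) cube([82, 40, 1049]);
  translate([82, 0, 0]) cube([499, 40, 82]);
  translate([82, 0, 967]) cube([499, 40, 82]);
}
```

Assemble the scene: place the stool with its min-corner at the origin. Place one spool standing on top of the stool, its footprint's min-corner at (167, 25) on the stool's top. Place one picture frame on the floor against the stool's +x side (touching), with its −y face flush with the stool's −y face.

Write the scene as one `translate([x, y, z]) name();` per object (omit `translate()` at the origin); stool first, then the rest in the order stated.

stool();
translate([167, 25, 384]) spool();
translate([343, 0, 0]) picture_frame();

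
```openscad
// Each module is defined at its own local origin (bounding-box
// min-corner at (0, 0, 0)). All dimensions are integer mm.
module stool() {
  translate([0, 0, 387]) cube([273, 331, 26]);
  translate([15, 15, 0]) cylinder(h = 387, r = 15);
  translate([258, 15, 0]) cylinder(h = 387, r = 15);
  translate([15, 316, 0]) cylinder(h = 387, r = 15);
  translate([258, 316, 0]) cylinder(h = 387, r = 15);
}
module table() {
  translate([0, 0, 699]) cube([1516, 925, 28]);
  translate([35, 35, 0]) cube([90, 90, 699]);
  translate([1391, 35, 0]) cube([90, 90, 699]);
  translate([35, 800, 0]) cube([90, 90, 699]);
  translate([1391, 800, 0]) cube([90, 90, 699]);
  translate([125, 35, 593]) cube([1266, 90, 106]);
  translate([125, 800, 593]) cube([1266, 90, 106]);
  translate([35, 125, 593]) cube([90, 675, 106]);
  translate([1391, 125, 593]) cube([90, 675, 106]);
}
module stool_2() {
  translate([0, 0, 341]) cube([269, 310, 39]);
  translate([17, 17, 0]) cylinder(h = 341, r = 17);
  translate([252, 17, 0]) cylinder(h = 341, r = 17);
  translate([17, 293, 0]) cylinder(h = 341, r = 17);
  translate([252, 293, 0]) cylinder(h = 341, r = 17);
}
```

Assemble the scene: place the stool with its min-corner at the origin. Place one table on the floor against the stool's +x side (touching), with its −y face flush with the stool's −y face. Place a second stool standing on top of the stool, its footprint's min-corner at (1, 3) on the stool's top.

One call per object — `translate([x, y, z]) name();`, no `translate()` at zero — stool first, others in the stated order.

stool();
translate([273, 0, 0]) table();
translate([1, 3, 413]) stool_2();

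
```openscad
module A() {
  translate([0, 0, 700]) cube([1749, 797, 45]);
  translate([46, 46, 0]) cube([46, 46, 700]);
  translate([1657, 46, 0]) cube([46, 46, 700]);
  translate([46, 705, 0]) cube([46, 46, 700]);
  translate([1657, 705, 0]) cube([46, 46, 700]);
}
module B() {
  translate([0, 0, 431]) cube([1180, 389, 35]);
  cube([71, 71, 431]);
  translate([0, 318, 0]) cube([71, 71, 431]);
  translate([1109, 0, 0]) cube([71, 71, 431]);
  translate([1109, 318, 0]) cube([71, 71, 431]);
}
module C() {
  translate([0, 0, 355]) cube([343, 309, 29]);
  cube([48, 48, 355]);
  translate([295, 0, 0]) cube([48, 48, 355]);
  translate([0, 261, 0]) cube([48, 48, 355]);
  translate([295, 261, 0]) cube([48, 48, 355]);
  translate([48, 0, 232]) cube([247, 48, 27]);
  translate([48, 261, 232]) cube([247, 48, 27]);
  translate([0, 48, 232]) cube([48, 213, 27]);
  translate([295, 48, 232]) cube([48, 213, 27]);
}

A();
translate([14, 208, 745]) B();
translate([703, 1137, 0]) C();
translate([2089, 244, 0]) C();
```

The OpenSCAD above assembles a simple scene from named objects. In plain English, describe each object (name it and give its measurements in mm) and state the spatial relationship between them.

A is a table: top 1749 mm (x) × 797 mm (y), 45 mm thick, upper face at z = 745 mm, on four 46×46 mm square legs, each inset 46 mm from the nearest pair of top edges, running from z = 0 to the bottom of the top.

B is a long wooden bench with a 1180 mm (x) × 389 mm (y) seat, 35 mm thick, its top surface 466 mm above the floor. Four 71 mm square legs at the seat corners, flush with the edges, run from z = 0 to the seat underside.

C is a four-legged stool. The seat is a 343×309×29 mm slab whose top surface is at z = 384 mm; four square legs, each 48×48 mm in cross-section, run from the floor (z = 0) to the underside of the seat, each flush with a corner of the seat. Four stretchers, 48 mm wide and 27 mm tall, connect adjacent legs with their undersides at z = 232 mm, each running between the inner faces of the legs it joins and aligned with the legs' outer faces on the other axis.

The bench is on top of the table. Two stools sit around the table at the +y, +x sides.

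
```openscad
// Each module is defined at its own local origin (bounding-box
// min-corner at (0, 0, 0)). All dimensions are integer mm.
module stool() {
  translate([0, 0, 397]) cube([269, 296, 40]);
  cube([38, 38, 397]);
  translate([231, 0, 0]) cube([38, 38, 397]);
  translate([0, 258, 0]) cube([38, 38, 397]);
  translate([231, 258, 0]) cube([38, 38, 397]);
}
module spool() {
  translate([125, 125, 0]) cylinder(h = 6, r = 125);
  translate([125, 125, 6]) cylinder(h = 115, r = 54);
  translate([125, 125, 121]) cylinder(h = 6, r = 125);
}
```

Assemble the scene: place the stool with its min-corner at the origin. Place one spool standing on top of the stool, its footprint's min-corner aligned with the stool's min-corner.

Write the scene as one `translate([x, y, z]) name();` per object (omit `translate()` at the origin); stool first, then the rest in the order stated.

stool();
translate([0, 0, 437]) spool();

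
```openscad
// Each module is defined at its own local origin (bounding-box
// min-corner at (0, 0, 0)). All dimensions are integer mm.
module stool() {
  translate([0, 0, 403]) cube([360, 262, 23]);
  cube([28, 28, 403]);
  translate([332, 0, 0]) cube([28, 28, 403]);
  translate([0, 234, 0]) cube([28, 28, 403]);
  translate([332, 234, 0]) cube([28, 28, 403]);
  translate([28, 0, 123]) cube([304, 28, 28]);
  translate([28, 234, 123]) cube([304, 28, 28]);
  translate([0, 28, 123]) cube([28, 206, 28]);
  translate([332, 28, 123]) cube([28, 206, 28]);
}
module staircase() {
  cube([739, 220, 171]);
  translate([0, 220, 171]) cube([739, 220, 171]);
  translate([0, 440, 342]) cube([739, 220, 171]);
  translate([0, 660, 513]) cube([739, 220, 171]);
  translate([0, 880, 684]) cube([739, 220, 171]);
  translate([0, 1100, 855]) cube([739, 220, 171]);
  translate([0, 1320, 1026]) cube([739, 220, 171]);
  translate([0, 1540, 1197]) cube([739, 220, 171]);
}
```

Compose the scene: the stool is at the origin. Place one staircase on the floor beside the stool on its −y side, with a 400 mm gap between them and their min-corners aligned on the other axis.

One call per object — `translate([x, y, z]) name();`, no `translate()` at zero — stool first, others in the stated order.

stool();
translate([0, -2160, 0]) staircase();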